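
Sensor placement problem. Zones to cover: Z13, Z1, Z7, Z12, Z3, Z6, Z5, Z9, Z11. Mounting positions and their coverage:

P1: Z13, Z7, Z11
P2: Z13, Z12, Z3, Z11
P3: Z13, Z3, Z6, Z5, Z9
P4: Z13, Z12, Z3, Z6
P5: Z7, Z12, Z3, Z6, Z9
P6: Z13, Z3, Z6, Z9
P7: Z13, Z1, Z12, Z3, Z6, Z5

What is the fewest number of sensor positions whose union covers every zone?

3

P1, P3, P7 together cover {Z13, Z1, Z7, Z12, Z3, Z6, Z5, Z9, Z11} — every zone.
No 2 of the 7 sensor positions cover everything (all 21 pairs fall short), so 3 is minimum.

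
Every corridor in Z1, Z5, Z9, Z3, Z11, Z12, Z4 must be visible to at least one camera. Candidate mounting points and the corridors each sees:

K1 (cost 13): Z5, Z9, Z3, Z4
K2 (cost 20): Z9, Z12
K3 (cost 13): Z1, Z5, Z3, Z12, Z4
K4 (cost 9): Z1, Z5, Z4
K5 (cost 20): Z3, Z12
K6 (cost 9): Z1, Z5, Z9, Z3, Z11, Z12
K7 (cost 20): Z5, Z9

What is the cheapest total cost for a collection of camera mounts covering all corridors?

18

K4, K6 cover every corridor at cost 9 + 9 = 18.
Any cover uses at least 2 camera mounts; among all covering selections none totals below 18.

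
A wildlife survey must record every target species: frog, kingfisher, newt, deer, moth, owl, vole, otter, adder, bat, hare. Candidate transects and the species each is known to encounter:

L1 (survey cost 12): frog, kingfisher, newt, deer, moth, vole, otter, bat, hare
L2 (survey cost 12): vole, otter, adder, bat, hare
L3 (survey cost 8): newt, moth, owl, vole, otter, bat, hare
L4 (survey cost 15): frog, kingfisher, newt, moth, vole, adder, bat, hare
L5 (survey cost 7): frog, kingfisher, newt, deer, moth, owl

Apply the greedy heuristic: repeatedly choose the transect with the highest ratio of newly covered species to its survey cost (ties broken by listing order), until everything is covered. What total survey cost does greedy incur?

Pick 1: L3 adds 7 new (newt, moth, owl, vole, otter, bat, hare) at survey cost 8 (ratio 7/8).
Pick 2: L5 adds 3 new (frog, kingfisher, deer) at survey cost 7 (ratio 3/7).
Pick 3: L2 adds 1 new (adder) at survey cost 12 (ratio 1/12).
Greedy total survey cost: 8 + 7 + 12 = 27. (The true optimum is 19, so greedy overshoots here.)

27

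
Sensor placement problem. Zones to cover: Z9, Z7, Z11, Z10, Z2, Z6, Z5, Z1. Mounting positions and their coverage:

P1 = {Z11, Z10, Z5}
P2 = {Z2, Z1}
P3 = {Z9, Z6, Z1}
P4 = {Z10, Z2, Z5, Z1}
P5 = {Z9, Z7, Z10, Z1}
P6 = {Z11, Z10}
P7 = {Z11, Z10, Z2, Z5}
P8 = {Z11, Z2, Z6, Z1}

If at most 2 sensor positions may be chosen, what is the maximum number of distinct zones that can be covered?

7

Choosing P3, P7 covers {Z9, Z11, Z10, Z2, Z6, Z5, Z1} — 7 zones.
No choice of 2 sensor positions does better; here Z7 is left uncovered.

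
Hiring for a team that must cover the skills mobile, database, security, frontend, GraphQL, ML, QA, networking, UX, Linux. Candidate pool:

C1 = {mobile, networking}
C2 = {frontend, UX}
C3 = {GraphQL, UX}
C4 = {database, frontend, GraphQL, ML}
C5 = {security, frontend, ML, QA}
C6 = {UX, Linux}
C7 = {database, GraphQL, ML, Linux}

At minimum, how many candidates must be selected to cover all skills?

4

C1, C2, C5, C7 together cover {mobile, database, security, frontend, GraphQL, ML, QA, networking, UX, Linux} — every skill.
No 3 of the 7 candidates cover everything (all 35 triples fall short), so 4 is minimum.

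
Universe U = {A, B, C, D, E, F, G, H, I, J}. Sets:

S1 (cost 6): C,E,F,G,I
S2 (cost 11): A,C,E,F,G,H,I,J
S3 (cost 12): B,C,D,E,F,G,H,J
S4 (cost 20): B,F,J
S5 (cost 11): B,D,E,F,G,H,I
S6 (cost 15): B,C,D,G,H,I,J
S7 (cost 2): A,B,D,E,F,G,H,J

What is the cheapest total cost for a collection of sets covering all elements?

S1, S7 cover every element at cost 6 + 2 = 8.
Any cover uses at least 2 sets; among all covering selections none totals below 8.

8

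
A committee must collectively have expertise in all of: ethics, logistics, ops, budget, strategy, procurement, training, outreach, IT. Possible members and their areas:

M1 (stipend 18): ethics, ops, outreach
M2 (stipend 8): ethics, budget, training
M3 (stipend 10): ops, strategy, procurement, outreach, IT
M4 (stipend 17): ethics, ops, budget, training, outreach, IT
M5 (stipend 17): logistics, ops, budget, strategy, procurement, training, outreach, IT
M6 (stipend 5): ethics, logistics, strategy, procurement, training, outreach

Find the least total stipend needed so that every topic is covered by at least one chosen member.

22

M4, M6 cover every topic at stipend 17 + 5 = 22.
Any cover uses at least 2 members; among all covering selections none totals below 22.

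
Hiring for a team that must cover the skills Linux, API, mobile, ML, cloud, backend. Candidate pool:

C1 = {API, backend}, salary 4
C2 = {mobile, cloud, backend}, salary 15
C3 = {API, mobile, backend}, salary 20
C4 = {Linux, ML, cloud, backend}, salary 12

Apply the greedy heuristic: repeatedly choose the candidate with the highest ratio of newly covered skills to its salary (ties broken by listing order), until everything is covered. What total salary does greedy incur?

Pick 1: C1 adds 2 new (API, backend) at salary 4 (ratio 2/4).
Pick 2: C4 adds 3 new (Linux, ML, cloud) at salary 12 (ratio 3/12).
Pick 3: C2 adds 1 new (mobile) at salary 15 (ratio 1/15).
Greedy total salary: 4 + 12 + 15 = 31.

31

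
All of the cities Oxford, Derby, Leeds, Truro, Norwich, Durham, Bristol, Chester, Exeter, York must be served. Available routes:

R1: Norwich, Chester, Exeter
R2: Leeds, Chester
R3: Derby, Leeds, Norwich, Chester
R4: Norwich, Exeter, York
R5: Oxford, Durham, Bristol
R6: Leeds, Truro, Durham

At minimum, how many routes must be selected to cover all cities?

4

R3, R4, R5, R6 together cover {Oxford, Derby, Leeds, Truro, Norwich, Durham, Bristol, Chester, Exeter, York} — every city.
No 3 of the 6 routes cover everything (all 20 triples fall short), so 4 is minimum.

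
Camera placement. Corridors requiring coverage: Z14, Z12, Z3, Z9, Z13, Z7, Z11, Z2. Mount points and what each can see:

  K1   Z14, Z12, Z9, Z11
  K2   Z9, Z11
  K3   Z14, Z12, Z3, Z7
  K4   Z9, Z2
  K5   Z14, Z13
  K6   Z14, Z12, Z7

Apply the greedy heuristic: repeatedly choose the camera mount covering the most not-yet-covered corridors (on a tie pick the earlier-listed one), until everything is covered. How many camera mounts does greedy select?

4

Pick 1: K1 covers 4 new corridors (Z14, Z12, Z9, Z11).
Pick 2: K3 covers 2 new corridors (Z3, Z7).
Pick 3: K4 covers 1 new corridors (Z2).
Pick 4: K5 covers 1 new corridors (Z13).
Greedy uses 4 camera mounts.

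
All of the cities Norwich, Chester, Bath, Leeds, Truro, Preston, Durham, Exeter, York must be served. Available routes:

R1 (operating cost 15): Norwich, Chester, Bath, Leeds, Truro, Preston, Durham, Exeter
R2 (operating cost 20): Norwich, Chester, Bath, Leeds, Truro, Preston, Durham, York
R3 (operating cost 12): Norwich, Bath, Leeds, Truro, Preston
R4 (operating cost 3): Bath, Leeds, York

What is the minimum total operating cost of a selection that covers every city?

18

R1, R4 cover every city at operating cost 15 + 3 = 18.
Any cover uses at least 2 routes; among all covering selections none totals below 18.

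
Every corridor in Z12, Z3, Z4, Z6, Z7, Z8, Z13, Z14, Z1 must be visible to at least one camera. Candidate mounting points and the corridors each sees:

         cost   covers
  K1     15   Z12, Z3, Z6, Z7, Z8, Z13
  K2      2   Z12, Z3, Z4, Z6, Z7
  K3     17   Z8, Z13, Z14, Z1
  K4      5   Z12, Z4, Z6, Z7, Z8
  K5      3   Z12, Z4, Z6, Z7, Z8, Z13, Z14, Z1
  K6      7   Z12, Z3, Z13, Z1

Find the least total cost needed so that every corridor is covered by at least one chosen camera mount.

5

K2, K5 cover every corridor at cost 2 + 3 = 5.
Any cover uses at least 2 camera mounts; among all covering selections none totals below 5.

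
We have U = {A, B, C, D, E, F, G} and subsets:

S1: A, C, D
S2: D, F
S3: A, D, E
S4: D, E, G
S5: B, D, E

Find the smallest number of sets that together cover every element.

4

S1, S2, S4, S5 together cover {A, B, C, D, E, F, G} — every element.
No 3 of the 5 sets cover everything (all 10 triples fall short), so 4 is minimum.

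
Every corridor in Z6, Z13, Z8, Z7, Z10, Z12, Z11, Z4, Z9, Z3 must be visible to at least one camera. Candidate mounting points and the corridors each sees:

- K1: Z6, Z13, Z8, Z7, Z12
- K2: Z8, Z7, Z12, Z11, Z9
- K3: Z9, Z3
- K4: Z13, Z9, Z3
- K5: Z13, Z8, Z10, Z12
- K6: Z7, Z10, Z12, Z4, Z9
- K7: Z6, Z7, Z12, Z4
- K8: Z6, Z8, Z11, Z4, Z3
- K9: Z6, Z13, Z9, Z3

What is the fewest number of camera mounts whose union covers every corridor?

K1, K6, K8 together cover {Z6, Z13, Z8, Z7, Z10, Z12, Z11, Z4, Z9, Z3} — every corridor.
No 2 of the 9 camera mounts cover everything (all 36 pairs fall short), so 3 is minimum.

3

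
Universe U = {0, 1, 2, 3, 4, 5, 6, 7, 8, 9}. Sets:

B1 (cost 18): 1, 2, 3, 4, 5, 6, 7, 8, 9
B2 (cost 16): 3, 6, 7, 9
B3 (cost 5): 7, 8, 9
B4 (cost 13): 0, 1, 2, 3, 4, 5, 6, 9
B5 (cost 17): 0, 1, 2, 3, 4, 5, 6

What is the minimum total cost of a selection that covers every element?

18

B3, B4 cover every element at cost 5 + 13 = 18.
Any cover uses at least 2 sets; among all covering selections none totals below 18.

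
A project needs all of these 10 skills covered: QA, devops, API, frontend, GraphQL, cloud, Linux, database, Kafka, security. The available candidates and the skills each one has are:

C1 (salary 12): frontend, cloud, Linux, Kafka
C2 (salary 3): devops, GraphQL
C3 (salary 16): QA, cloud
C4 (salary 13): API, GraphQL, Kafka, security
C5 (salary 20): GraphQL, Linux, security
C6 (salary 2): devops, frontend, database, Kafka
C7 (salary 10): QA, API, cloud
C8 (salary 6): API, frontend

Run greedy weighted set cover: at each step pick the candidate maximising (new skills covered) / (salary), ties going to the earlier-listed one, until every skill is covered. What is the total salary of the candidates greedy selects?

35

Pick 1: C6 adds 4 new (devops, frontend, database, Kafka) at salary 2 (ratio 4/2).
Pick 2: C2 adds 1 new (GraphQL) at salary 3 (ratio 1/3).
Pick 3: C7 adds 3 new (QA, API, cloud) at salary 10 (ratio 3/10).
Pick 4: C5 adds 2 new (Linux, security) at salary 20 (ratio 2/20).
Greedy total salary: 2 + 3 + 10 + 20 = 35. (The true optimum is 32, so greedy overshoots here.)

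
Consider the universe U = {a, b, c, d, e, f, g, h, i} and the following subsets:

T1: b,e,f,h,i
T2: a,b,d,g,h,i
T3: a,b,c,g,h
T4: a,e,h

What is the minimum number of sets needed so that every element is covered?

T1, T2, T3 together cover {a, b, c, d, e, f, g, h, i} — every element.
No 2 of the 4 sets cover everything (all 6 pairs fall short), so 3 is minimum.

3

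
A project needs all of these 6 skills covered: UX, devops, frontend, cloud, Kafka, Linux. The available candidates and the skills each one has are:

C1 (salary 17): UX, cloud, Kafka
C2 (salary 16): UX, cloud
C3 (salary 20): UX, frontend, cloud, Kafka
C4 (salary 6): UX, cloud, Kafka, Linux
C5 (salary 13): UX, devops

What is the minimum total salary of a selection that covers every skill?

C3, C4, C5 cover every skill at salary 20 + 6 + 13 = 39.
Any cover uses at least 3 candidates; among all covering selections none totals below 39.

39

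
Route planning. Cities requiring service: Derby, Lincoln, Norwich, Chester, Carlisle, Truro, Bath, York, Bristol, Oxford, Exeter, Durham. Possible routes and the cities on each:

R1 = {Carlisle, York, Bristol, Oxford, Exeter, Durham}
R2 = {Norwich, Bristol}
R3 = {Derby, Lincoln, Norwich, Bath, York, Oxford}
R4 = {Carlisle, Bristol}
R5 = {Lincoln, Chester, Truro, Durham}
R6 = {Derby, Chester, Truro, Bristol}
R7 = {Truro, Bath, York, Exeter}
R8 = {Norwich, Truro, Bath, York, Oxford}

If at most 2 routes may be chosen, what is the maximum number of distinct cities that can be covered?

Choosing R1, R3 covers {Derby, Lincoln, Norwich, Carlisle, Bath, York, Bristol, Oxford, Exeter, Durham} — 10 cities.
No choice of 2 routes does better; here Chester, Truro are left uncovered.

10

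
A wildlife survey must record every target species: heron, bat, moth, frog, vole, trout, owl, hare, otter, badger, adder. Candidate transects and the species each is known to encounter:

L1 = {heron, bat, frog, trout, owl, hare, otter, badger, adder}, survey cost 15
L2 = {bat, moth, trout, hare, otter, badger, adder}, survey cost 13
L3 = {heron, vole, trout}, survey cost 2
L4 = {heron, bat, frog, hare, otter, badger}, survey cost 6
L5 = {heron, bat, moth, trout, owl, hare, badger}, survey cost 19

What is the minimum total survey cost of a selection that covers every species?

L1, L2, L3 cover every species at survey cost 15 + 13 + 2 = 30.
Any cover uses at least 3 transects; among all covering selections none totals below 30.
Greedy by coverage-per-survey cost would pick L3, L4, L2, L1 for 36 — worse than the optimum 30.

30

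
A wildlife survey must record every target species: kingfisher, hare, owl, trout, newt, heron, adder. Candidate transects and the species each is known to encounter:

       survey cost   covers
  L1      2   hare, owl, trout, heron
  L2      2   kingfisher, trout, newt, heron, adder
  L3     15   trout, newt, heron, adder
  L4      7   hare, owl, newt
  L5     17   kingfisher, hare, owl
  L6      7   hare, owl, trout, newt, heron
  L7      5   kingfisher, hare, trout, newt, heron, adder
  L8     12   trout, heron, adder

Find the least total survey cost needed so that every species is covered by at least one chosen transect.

4

L1, L2 cover every species at survey cost 2 + 2 = 4.
Any cover uses at least 2 transects; among all covering selections none totals below 4.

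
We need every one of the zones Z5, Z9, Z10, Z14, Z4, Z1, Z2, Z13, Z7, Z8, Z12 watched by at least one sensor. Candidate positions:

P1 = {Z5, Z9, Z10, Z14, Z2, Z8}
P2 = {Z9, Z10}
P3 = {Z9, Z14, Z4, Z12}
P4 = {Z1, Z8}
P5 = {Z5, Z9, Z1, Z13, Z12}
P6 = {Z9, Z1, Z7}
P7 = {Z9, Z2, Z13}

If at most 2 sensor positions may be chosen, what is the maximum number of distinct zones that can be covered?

Choosing P1, P5 covers {Z5, Z9, Z10, Z14, Z1, Z2, Z13, Z8, Z12} — 9 zones.
No choice of 2 sensor positions does better; here Z4, Z7 are left uncovered.

9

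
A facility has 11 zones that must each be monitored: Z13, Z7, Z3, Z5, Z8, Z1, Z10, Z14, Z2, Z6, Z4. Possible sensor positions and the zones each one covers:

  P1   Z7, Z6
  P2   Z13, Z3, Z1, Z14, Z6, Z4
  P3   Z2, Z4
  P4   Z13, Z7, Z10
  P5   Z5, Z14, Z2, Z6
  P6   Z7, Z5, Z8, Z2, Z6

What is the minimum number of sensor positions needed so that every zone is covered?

P2, P4, P6 together cover {Z13, Z7, Z3, Z5, Z8, Z1, Z10, Z14, Z2, Z6, Z4} — every zone.
No 2 of the 6 sensor positions cover everything (all 15 pairs fall short), so 3 is minimum.

3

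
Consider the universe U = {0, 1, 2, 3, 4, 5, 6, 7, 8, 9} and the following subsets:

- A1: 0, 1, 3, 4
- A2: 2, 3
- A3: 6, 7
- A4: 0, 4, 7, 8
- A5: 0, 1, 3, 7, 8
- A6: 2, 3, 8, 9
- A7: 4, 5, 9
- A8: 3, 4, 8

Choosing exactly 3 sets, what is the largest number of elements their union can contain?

Choosing A1, A3, A6 covers {0, 1, 2, 3, 4, 6, 7, 8, 9} — 9 elements.
No choice of 3 sets does better; here 5 is left uncovered.

9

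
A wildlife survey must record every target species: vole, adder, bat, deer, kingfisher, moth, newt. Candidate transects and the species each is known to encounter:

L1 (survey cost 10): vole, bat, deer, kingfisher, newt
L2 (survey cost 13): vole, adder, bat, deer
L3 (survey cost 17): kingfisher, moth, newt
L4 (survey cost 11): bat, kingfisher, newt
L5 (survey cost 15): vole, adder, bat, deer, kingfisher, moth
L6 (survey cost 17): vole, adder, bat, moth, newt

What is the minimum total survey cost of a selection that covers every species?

L1, L5 cover every species at survey cost 10 + 15 = 25.
Any cover uses at least 2 transects; among all covering selections none totals below 25.

25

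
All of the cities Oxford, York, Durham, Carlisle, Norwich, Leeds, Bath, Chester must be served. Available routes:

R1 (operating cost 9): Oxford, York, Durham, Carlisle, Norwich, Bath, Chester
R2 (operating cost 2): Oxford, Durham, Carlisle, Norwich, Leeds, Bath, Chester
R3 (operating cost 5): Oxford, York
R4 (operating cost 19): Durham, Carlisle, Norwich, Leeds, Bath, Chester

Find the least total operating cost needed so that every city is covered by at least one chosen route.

R2, R3 cover every city at operating cost 2 + 5 = 7.
Any cover uses at least 2 routes; among all covering selections none totals below 7.

7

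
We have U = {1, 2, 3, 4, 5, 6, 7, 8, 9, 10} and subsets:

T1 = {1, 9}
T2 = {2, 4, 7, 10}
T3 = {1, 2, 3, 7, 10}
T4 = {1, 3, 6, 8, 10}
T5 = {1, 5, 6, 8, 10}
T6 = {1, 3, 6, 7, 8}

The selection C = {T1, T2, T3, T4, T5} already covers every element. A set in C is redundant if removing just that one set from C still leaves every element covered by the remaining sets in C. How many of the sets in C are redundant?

Drop T1: 9 uncovered — not redundant.
Drop T2: 4 uncovered — not redundant.
Drop T3: the rest still cover every element — redundant.
Drop T4: the rest still cover every element — redundant.
Drop T5: 5 uncovered — not redundant.
2 redundant: T3, T4.

2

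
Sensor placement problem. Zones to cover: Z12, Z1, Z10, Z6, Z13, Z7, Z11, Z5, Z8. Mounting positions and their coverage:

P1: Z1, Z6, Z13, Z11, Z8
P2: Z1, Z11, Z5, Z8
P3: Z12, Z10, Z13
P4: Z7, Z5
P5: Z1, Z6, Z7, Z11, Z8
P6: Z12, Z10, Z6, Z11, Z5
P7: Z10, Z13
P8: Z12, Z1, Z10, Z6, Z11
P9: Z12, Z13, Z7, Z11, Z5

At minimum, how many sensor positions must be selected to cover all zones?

P1, P3, P4 together cover {Z12, Z1, Z10, Z6, Z13, Z7, Z11, Z5, Z8} — every zone.
No 2 of the 9 sensor positions cover everything (all 36 pairs fall short), so 3 is minimum.

3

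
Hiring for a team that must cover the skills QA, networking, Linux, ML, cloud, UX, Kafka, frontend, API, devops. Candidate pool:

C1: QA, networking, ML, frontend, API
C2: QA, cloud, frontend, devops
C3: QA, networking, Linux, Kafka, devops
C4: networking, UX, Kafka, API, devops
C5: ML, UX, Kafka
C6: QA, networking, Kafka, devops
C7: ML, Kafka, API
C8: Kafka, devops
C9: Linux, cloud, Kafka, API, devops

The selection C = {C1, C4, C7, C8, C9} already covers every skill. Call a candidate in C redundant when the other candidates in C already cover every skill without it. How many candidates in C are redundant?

Drop C1: QA, frontend uncovered — not redundant.
Drop C4: UX uncovered — not redundant.
Drop C7: the rest still cover every skill — redundant.
Drop C8: the rest still cover every skill — redundant.
Drop C9: Linux, cloud uncovered — not redundant.
2 redundant: C7, C8.

2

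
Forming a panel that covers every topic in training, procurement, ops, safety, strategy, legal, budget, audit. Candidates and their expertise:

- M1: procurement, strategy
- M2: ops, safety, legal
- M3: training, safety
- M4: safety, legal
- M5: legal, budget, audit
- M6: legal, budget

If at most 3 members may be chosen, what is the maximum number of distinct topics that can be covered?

Choosing M1, M2, M5 covers {procurement, ops, safety, strategy, legal, budget, audit} — 7 topics.
No choice of 3 members does better; here training is left uncovered.

7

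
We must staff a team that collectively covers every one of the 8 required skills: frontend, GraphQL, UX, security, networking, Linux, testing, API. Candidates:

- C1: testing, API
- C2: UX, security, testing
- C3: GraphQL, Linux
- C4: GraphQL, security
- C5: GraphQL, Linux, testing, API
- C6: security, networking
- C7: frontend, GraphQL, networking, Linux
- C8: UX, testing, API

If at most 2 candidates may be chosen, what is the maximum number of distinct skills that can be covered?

7

Choosing C2, C7 covers {frontend, GraphQL, UX, security, networking, Linux, testing} — 7 skills.
No choice of 2 candidates does better; here API is left uncovered.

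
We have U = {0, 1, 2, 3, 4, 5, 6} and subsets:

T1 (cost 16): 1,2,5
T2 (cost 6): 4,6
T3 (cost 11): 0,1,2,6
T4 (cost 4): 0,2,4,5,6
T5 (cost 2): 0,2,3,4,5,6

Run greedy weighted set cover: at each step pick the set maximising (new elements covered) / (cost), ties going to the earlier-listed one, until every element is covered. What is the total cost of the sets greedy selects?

13

Pick 1: T5 adds 6 new (0, 2, 3, 4, 5, 6) at cost 2 (ratio 6/2).
Pick 2: T3 adds 1 new (1) at cost 11 (ratio 1/11).
Greedy total cost: 2 + 11 = 13.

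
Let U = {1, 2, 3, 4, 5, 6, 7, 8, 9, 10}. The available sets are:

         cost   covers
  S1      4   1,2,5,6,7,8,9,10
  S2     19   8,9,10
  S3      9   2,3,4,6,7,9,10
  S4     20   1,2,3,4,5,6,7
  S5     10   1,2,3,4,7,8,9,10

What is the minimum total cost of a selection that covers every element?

S1, S3 cover every element at cost 4 + 9 = 13.
Any cover uses at least 2 sets; among all covering selections none totals below 13.

13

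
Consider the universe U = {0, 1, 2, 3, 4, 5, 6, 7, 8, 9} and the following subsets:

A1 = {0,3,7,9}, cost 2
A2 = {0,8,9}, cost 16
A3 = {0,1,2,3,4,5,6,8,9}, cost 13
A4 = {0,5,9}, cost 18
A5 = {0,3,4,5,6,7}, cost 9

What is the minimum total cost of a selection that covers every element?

15

A1, A3 cover every element at cost 2 + 13 = 15.
Any cover uses at least 2 sets; among all covering selections none totals below 15.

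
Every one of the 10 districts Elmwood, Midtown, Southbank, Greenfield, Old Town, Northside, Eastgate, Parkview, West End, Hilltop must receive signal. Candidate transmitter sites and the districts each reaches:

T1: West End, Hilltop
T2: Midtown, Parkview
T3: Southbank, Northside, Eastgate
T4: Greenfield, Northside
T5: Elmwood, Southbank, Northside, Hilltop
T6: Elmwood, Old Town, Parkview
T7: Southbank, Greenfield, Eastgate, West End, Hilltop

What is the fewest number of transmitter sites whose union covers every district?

4

T2, T3, T6, T7 together cover {Elmwood, Midtown, Southbank, Greenfield, Old Town, Northside, Eastgate, Parkview, West End, Hilltop} — every district.
No 3 of the 7 transmitter sites cover everything (all 35 triples fall short), so 4 is minimum.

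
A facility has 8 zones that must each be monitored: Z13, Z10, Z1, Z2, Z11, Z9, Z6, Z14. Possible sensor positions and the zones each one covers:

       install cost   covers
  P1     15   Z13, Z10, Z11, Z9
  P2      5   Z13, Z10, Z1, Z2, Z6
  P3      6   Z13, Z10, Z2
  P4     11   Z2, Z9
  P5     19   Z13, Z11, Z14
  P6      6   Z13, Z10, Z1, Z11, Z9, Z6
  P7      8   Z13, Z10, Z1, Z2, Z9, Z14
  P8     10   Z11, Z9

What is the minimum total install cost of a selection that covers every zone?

14

P6, P7 cover every zone at install cost 6 + 8 = 14.
Any cover uses at least 2 sensor positions; among all covering selections none totals below 14.
Greedy by coverage-per-install cost would pick P2, P6, P7 for 19 — worse than the optimum 14.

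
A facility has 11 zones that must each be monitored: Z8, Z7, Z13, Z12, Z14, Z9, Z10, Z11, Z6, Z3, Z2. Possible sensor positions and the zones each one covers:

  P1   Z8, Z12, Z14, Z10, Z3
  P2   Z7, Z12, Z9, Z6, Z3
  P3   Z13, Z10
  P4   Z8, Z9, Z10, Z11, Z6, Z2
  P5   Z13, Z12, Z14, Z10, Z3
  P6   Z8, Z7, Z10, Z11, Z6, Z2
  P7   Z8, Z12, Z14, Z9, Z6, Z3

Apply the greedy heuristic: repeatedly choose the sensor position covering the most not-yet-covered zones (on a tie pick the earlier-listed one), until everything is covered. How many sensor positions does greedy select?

Pick 1: P4 covers 6 new zones (Z8, Z9, Z10, Z11, Z6, Z2).
Pick 2: P5 covers 4 new zones (Z13, Z12, Z14, Z3).
Pick 3: P2 covers 1 new zones (Z7).
Greedy uses 3 sensor positions.

3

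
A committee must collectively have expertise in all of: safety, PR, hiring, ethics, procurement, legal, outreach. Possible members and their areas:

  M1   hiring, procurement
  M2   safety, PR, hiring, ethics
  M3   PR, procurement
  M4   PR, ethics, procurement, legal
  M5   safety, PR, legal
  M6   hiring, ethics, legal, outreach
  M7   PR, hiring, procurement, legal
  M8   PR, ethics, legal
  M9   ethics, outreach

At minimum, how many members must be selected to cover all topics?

M1, M2, M6 together cover {safety, PR, hiring, ethics, procurement, legal, outreach} — every topic.
No 2 of the 9 members cover everything (all 36 pairs fall short), so 3 is minimum.

3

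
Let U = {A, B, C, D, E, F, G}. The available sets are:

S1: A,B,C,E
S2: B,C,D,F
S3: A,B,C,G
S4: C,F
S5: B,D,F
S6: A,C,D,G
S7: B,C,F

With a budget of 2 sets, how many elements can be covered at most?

Choosing S1, S2 covers {A, B, C, D, E, F} — 6 elements.
No choice of 2 sets does better; here G is left uncovered.

6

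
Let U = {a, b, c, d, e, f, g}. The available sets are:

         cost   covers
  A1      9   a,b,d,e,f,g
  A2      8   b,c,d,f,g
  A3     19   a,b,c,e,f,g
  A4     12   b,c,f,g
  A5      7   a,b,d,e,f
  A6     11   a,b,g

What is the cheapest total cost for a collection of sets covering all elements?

15

A2, A5 cover every element at cost 8 + 7 = 15.
Any cover uses at least 2 sets; among all covering selections none totals below 15.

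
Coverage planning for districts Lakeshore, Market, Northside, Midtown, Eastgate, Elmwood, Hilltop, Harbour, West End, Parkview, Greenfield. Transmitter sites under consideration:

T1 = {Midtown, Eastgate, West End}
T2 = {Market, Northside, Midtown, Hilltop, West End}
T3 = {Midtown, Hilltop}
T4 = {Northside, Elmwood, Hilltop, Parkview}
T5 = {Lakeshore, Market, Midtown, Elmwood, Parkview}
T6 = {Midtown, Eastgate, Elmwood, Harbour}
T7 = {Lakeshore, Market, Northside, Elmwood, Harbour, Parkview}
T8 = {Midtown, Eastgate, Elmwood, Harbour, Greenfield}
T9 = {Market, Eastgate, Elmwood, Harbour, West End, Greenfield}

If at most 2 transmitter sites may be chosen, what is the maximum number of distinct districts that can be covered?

Choosing T1, T7 covers {Lakeshore, Market, Northside, Midtown, Eastgate, Elmwood, Harbour, West End, Parkview} — 9 districts.
No choice of 2 transmitter sites does better; here Hilltop, Greenfield are left uncovered.

9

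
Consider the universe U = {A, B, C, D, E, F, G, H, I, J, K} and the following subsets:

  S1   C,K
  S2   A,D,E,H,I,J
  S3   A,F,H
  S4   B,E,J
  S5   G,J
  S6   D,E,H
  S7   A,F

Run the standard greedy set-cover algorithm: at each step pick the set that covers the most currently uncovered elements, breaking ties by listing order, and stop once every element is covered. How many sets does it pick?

5

Pick 1: S2 covers 6 new elements (A, D, E, H, I, J).
Pick 2: S1 covers 2 new elements (C, K).
Pick 3: S3 covers 1 new elements (F).
Pick 4: S4 covers 1 new elements (B).
Pick 5: S5 covers 1 new elements (G).
Greedy uses 5 sets.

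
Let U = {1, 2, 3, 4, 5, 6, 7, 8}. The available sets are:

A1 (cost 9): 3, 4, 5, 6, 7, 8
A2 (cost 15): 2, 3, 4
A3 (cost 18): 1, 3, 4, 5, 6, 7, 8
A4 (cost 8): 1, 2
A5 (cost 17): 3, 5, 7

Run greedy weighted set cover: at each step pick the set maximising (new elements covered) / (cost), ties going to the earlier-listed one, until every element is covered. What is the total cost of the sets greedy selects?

Pick 1: A1 adds 6 new (3, 4, 5, 6, 7, 8) at cost 9 (ratio 6/9).
Pick 2: A4 adds 2 new (1, 2) at cost 8 (ratio 2/8).
Greedy total cost: 9 + 8 = 17.

17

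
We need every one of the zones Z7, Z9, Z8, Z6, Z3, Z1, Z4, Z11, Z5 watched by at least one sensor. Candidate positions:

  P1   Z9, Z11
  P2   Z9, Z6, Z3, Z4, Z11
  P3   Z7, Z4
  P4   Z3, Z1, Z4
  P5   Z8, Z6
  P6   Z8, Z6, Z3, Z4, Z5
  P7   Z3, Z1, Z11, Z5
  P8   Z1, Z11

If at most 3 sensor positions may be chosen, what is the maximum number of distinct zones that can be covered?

8

Choosing P1, P3, P6 covers {Z7, Z9, Z8, Z6, Z3, Z4, Z11, Z5} — 8 zones.
No choice of 3 sensor positions does better; here Z1 is left uncovered.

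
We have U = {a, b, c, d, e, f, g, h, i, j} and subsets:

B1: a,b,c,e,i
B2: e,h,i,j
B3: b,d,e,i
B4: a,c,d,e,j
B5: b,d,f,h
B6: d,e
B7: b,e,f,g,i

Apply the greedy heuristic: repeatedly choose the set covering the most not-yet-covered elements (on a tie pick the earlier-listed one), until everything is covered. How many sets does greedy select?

Pick 1: B1 covers 5 new elements (a, b, c, e, i).
Pick 2: B5 covers 3 new elements (d, f, h).
Pick 3: B2 covers 1 new elements (j).
Pick 4: B7 covers 1 new elements (g).
Greedy uses 4 sets. (The true minimum is 3.)

4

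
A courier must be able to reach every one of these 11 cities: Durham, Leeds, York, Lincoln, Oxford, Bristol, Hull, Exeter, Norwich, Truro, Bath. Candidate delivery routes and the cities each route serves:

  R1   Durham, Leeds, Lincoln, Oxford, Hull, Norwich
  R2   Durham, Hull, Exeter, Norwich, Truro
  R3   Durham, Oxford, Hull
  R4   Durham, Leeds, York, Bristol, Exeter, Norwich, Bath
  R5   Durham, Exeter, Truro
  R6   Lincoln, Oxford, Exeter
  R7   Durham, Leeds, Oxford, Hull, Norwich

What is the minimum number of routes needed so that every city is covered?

R1, R2, R4 together cover {Durham, Leeds, York, Lincoln, Oxford, Bristol, Hull, Exeter, Norwich, Truro, Bath} — every city.
No 2 of the 7 routes cover everything (all 21 pairs fall short), so 3 is minimum.

3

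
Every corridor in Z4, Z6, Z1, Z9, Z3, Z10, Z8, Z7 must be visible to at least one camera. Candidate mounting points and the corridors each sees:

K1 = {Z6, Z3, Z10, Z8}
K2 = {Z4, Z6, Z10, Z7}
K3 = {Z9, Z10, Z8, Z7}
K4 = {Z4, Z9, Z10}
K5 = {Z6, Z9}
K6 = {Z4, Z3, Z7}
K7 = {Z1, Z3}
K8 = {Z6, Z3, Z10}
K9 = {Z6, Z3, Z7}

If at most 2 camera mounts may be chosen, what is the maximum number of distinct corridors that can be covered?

Choosing K1, K2 covers {Z4, Z6, Z3, Z10, Z8, Z7} — 6 corridors.
No choice of 2 camera mounts does better; here Z1, Z9 are left uncovered.

6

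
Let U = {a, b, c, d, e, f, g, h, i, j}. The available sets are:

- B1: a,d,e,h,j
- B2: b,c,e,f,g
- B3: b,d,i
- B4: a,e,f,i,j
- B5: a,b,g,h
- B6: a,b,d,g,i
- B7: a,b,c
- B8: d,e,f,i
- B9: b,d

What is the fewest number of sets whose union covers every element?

B1, B2, B3 together cover {a, b, c, d, e, f, g, h, i, j} — every element.
No 2 of the 9 sets cover everything (all 36 pairs fall short), so 3 is minimum.

3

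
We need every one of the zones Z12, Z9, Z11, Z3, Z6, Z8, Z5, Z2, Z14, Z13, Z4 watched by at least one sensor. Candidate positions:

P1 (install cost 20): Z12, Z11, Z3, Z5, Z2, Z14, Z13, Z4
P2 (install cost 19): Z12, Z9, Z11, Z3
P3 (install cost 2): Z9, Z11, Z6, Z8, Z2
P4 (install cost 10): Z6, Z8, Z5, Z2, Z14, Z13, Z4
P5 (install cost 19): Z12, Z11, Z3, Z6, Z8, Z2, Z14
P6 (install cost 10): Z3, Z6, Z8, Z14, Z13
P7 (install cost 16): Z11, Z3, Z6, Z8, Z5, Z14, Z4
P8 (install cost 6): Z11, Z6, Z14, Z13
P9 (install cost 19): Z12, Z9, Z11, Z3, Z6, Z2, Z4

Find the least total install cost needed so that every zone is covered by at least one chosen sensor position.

P1, P3 cover every zone at install cost 20 + 2 = 22.
Any cover uses at least 2 sensor positions; among all covering selections none totals below 22.
Greedy by coverage-per-install cost would pick P3, P4, P2 for 31 — worse than the optimum 22.

22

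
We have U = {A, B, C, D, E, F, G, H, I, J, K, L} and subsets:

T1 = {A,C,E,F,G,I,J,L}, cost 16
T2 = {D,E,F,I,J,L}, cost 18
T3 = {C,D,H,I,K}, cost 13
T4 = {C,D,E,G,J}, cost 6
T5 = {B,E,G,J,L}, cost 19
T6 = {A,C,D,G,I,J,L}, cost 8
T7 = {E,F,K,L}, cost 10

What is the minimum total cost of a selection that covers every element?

48

T1, T3, T5 cover every element at cost 16 + 13 + 19 = 48.
Any cover uses at least 3 sets; among all covering selections none totals below 48.
Greedy by coverage-per-cost would pick T6, T7, T3, T5 for 50 — worse than the optimum 48.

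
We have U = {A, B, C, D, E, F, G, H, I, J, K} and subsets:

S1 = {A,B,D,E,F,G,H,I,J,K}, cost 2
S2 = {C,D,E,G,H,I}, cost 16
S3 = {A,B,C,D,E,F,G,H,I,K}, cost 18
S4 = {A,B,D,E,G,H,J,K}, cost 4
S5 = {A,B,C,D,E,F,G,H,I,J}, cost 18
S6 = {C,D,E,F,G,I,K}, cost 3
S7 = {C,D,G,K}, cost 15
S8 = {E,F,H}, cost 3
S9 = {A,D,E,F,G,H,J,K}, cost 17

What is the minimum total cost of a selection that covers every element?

S1, S6 cover every element at cost 2 + 3 = 5.
Any cover uses at least 2 sets; among all covering selections none totals below 5.

5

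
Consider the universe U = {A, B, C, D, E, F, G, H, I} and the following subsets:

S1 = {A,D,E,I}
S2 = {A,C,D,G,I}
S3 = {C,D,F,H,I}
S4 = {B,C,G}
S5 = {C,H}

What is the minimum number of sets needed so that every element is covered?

3

S1, S3, S4 together cover {A, B, C, D, E, F, G, H, I} — every element.
No 2 of the 5 sets cover everything (all 10 pairs fall short), so 3 is minimum.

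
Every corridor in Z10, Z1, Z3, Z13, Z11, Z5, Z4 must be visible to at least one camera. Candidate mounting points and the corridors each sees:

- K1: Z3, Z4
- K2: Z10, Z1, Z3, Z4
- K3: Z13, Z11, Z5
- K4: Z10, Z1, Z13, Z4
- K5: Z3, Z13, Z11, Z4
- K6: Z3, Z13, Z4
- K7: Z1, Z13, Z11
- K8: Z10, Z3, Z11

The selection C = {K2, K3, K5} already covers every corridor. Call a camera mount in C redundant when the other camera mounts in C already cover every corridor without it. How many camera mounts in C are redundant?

1

Drop K2: Z10, Z1 uncovered — not redundant.
Drop K3: Z5 uncovered — not redundant.
Drop K5: the rest still cover every corridor — redundant.
1 redundant: K5.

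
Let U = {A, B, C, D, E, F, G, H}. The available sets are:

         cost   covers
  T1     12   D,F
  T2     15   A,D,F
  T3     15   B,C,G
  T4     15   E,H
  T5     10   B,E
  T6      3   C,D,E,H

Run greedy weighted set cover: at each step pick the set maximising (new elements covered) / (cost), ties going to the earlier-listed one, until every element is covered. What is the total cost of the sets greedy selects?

Pick 1: T6 adds 4 new (C, D, E, H) at cost 3 (ratio 4/3).
Pick 2: T2 adds 2 new (A, F) at cost 15 (ratio 2/15).
Pick 3: T3 adds 2 new (B, G) at cost 15 (ratio 2/15).
Greedy total cost: 3 + 15 + 15 = 33.

33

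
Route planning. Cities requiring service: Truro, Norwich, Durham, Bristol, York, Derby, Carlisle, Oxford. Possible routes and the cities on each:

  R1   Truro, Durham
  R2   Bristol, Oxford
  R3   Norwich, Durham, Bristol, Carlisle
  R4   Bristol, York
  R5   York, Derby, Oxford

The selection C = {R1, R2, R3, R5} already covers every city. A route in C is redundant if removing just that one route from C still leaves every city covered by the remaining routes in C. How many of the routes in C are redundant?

Drop R1: Truro uncovered — not redundant.
Drop R2: the rest still cover every city — redundant.
Drop R3: Norwich, Carlisle uncovered — not redundant.
Drop R5: York, Derby uncovered — not redundant.
1 redundant: R2.

1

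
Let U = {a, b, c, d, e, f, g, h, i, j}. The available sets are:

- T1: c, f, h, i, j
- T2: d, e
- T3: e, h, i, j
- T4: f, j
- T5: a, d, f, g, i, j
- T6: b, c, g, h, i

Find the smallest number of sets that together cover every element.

T2, T5, T6 together cover {a, b, c, d, e, f, g, h, i, j} — every element.
No 2 of the 6 sets cover everything (all 15 pairs fall short), so 3 is minimum.

3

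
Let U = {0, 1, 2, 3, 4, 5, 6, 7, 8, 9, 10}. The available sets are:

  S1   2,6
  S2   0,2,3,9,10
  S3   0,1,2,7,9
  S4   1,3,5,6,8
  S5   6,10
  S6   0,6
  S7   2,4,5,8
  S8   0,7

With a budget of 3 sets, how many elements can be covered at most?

10

Choosing S2, S3, S4 covers {0, 1, 2, 3, 5, 6, 7, 8, 9, 10} — 10 elements.
No choice of 3 sets does better; here 4 is left uncovered.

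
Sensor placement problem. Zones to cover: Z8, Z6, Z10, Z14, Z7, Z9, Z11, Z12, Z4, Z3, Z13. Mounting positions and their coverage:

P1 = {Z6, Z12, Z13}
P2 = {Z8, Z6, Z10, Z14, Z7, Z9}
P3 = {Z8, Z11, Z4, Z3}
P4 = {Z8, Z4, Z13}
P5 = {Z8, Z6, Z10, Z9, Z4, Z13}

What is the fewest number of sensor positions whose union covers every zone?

3

P1, P2, P3 together cover {Z8, Z6, Z10, Z14, Z7, Z9, Z11, Z12, Z4, Z3, Z13} — every zone.
No 2 of the 5 sensor positions cover everything (all 10 pairs fall short), so 3 is minimum.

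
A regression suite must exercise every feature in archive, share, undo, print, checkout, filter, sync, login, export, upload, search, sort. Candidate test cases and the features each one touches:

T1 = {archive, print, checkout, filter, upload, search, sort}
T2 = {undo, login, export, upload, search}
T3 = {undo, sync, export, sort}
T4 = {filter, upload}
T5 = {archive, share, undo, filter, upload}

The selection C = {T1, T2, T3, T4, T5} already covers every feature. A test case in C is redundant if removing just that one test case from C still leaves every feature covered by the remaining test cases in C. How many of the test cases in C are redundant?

Drop T1: print, checkout uncovered — not redundant.
Drop T2: login uncovered — not redundant.
Drop T3: sync uncovered — not redundant.
Drop T4: the rest still cover every feature — redundant.
Drop T5: share uncovered — not redundant.
1 redundant: T4.

1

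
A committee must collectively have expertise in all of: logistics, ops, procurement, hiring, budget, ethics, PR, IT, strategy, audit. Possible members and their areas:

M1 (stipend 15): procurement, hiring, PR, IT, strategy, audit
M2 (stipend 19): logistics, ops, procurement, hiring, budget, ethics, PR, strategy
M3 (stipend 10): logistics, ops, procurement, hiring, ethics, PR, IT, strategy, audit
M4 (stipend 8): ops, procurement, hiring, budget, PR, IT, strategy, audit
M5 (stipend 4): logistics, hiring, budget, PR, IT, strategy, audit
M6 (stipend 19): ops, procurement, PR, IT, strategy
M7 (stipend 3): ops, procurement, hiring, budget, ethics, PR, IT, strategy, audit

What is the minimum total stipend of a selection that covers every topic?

7

M5, M7 cover every topic at stipend 4 + 3 = 7.
Any cover uses at least 2 members; among all covering selections none totals below 7.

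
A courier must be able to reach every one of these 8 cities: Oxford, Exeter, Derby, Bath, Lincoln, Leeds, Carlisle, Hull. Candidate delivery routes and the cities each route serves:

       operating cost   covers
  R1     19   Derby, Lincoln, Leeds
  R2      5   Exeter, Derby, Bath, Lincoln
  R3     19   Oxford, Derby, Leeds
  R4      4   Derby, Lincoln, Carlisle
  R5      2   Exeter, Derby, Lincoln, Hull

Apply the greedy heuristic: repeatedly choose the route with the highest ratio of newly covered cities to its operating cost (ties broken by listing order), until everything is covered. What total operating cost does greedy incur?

Pick 1: R5 adds 4 new (Exeter, Derby, Lincoln, Hull) at operating cost 2 (ratio 4/2).
Pick 2: R4 adds 1 new (Carlisle) at operating cost 4 (ratio 1/4).
Pick 3: R2 adds 1 new (Bath) at operating cost 5 (ratio 1/5).
Pick 4: R3 adds 2 new (Oxford, Leeds) at operating cost 19 (ratio 2/19).
Greedy total operating cost: 2 + 4 + 5 + 19 = 30.

30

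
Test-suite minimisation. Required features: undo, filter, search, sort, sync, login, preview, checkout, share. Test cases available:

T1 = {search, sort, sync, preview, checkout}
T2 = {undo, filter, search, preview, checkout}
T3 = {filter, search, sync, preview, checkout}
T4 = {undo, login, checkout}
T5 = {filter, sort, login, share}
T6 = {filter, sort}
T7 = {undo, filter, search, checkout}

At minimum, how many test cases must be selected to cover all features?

3

T1, T2, T5 together cover {undo, filter, search, sort, sync, login, preview, checkout, share} — every feature.
No 2 of the 7 test cases cover everything (all 21 pairs fall short), so 3 is minimum.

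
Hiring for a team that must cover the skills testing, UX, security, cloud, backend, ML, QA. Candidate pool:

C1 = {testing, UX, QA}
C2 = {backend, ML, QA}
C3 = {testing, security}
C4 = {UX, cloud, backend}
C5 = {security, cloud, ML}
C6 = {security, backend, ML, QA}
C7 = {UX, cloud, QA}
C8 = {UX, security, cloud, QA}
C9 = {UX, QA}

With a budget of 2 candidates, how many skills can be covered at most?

Choosing C1, C5 covers {testing, UX, security, cloud, ML, QA} — 6 skills.
No choice of 2 candidates does better; here backend is left uncovered.

6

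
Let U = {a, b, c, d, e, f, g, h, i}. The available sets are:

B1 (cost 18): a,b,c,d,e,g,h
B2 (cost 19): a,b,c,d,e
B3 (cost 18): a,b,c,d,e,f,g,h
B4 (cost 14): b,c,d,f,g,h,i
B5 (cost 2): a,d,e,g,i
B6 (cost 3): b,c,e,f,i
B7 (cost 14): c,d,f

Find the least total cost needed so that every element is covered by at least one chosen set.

B4, B5 cover every element at cost 14 + 2 = 16.
Any cover uses at least 2 sets; among all covering selections none totals below 16.

16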